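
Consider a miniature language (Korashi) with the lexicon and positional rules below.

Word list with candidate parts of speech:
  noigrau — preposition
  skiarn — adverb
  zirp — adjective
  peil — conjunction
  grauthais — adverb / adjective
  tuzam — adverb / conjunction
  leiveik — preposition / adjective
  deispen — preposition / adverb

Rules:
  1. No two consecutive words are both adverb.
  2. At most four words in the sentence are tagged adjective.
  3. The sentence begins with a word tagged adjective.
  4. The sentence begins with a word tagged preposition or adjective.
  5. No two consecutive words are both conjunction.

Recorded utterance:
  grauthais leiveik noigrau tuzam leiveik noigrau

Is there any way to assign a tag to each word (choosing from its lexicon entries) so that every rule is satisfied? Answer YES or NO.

YES

Candidates per position — 1:grauthais {adverb,adjective}; 2:leiveik {preposition,adjective}; 3:noigrau {preposition}; 4:tuzam {adverb,conjunction}; 5:leiveik {preposition,adjective}; 6:noigrau {preposition}.
One satisfying assignment: adjective preposition preposition conjunction adjective preposition.
Rule-by-rule: rule 1 ✓; rule 2 ✓; rule 3 ✓; rule 4 ✓; rule 5 ✓.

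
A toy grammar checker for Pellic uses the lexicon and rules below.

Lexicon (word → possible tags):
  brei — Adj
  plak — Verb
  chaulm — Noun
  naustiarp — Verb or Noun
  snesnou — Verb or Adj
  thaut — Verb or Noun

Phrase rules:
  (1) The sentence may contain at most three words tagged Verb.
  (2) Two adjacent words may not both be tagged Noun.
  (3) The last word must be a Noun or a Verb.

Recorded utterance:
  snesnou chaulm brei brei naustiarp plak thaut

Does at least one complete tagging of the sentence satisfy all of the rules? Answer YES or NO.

YES

Candidates per position — 1:snesnou {Verb,Adj}; 2:chaulm {Noun}; 3:brei {Adj}; 4:brei {Adj}; 5:naustiarp {Verb,Noun}; 6:plak {Verb}; 7:thaut {Verb,Noun}.
One satisfying assignment: Adj Noun Adj Adj Verb Verb Noun.
Verifying each rule — rule 1 ok; rule 2 ok; rule 3 ok.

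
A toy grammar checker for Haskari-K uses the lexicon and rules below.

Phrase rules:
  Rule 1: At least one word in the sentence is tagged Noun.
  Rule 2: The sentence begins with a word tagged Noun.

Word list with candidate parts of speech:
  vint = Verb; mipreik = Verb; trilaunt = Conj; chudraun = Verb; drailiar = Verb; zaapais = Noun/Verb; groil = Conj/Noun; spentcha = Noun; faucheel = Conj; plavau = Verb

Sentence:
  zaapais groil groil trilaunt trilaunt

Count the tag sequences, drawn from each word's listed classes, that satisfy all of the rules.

Candidates per position — 1:zaapais {Noun,Verb}; 2:groil {Conj,Noun}; 3:groil {Conj,Noun}; 4:trilaunt {Conj}; 5:trilaunt {Conj}.
There are 8 candidate sequences in total.
The sequences that satisfy every rule: Noun Conj Conj Conj Conj; Noun Conj Noun Conj Conj; Noun Noun Conj Conj Conj; Noun Noun Noun Conj Conj.
Count = 4.

4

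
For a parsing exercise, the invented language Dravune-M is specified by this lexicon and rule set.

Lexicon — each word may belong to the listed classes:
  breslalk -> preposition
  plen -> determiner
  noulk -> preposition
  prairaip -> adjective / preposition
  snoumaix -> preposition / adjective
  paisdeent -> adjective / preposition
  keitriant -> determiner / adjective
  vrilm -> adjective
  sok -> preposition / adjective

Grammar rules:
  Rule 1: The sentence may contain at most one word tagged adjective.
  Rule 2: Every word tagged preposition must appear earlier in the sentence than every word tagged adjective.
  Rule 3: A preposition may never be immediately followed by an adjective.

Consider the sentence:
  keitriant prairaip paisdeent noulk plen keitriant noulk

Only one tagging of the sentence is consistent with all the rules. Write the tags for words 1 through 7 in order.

Candidates per position — 1:keitriant {determiner,adjective}; 2:prairaip {adjective,preposition}; 3:paisdeent {adjective,preposition}; 4:noulk {preposition}; 5:plen {determiner}; 6:keitriant {determiner,adjective}; 7:noulk {preposition}.
Position 1: adjective is ruled out by rule 2; that leaves determiner.
Position 2: adjective is ruled out by rule 2; that leaves preposition.
Position 3: adjective is ruled out by rule 2; that leaves preposition.
Position 6: adjective is ruled out by rule 2; that leaves determiner.
The only consistent sequence is: determiner preposition preposition preposition determiner determiner preposition.
Checking: rule 1 holds; rule 2 holds; rule 3 holds.

determiner preposition preposition preposition determiner determiner preposition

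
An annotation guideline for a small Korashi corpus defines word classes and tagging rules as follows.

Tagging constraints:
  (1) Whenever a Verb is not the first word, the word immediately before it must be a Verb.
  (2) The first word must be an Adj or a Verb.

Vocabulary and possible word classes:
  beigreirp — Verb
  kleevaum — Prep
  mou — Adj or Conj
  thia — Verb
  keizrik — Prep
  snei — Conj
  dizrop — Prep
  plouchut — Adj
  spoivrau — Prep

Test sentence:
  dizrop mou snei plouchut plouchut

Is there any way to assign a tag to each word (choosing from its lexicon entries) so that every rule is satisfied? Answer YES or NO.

Candidates per position — 1:dizrop {Prep}; 2:mou {Adj,Conj}; 3:snei {Conj}; 4:plouchut {Adj}; 5:plouchut {Adj}.
Rule 2 cannot be satisfied by any choice of tags from the lexicon.
So there is no consistent tagging.

NO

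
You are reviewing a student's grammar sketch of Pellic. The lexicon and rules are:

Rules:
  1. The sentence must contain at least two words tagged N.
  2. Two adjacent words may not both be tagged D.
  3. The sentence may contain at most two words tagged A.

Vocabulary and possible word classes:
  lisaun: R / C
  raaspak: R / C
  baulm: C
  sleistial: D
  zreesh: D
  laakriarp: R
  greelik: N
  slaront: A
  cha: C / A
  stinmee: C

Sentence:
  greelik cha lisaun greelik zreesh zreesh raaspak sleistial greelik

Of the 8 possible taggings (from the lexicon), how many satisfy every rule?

0

Candidates per position — 1:greelik {N}; 2:cha {C,A}; 3:lisaun {R,C}; 4:greelik {N}; 5:zreesh {D}; 6:zreesh {D}; 7:raaspak {R,C}; 8:sleistial {D}; 9:greelik {N}.
There are 8 candidate sequences in total.
Rule 2 cannot be satisfied by any choice of tags from the lexicon.
So there is no consistent tagging.
Count = 0.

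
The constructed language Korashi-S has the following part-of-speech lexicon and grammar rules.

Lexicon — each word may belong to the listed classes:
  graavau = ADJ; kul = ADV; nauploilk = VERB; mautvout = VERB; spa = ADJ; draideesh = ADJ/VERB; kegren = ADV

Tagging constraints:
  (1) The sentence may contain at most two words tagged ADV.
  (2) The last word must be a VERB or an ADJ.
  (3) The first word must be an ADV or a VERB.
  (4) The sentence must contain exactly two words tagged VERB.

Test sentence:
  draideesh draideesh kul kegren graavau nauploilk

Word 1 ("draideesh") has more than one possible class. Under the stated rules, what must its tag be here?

Candidates per position — 1:draideesh {ADJ,VERB}; 2:draideesh {ADJ,VERB}; 3:kul {ADV}; 4:kegren {ADV}; 5:graavau {ADJ}; 6:nauploilk {VERB}.
At position 1, choosing ADJ makes rule 3 impossible to satisfy; hence VERB.
At position 2, choosing VERB makes rule 4 impossible to satisfy; hence ADJ.
The unique satisfying tagging is: VERB ADJ ADV ADV ADJ VERB.
Check: rule 1 ✓; rule 2 ✓; rule 3 ✓; rule 4 ✓.

VERB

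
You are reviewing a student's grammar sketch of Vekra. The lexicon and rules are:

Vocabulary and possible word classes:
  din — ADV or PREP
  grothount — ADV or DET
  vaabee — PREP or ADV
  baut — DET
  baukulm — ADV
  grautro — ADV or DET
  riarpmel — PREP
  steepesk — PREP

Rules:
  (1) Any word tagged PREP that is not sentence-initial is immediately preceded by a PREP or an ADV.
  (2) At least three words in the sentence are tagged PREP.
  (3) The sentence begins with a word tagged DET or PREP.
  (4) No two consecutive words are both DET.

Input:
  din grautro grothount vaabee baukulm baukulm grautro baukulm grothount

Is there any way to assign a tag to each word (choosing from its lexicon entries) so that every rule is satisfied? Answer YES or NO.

NO

Candidates per position — 1:din {ADV,PREP}; 2:grautro {ADV,DET}; 3:grothount {ADV,DET}; 4:vaabee {PREP,ADV}; 5:baukulm {ADV}; 6:baukulm {ADV}; 7:grautro {ADV,DET}; 8:baukulm {ADV}; 9:grothount {ADV,DET}.
Rule 2 cannot be satisfied by any choice of tags from the lexicon.
So there is no consistent tagging.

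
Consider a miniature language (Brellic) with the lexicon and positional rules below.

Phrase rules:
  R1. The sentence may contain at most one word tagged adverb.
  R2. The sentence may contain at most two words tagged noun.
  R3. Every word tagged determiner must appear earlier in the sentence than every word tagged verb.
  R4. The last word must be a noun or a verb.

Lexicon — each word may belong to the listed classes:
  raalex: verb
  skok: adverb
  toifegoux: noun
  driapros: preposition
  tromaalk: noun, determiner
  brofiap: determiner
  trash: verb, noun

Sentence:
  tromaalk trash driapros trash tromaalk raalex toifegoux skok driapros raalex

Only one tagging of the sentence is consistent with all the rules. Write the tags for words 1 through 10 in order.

Candidates per position — 1:tromaalk {noun,determiner}; 2:trash {verb,noun}; 3:driapros {preposition}; 4:trash {verb,noun}; 5:tromaalk {noun,determiner}; 6:raalex {verb}; 7:toifegoux {noun}; 8:skok {adverb}; 9:driapros {preposition}; 10:raalex {verb}.
The remaining ambiguous positions (1, 2, 4, 5) are resolved jointly — only one combination satisfies every rule.
That leaves exactly one tagging: determiner verb preposition verb noun verb noun adverb preposition verb.
Verifying each rule — rule 1 ✓; rule 2 ✓; rule 3 ✓; rule 4 ✓.

determiner verb preposition verb noun verb noun adverb preposition verb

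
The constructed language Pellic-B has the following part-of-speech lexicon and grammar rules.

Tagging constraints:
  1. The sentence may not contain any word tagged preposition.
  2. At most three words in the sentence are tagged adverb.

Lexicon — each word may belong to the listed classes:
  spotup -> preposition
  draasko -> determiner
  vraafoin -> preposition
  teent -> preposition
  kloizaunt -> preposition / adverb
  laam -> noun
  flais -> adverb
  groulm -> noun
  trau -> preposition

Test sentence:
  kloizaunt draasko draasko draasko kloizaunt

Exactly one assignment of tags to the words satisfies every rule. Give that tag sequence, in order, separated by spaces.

adverb determiner determiner determiner adverb

Candidates per position — 1:kloizaunt {preposition,adverb}; 2:draasko {determiner}; 3:draasko {determiner}; 4:draasko {determiner}; 5:kloizaunt {preposition,adverb}.
Position 1: preposition is ruled out by rule 1; that leaves adverb.
Position 5: preposition is ruled out by rule 1; that leaves adverb.
So the tagging must be: adverb determiner determiner determiner adverb.
Verifying each rule — rule 1 satisfied; rule 2 satisfied.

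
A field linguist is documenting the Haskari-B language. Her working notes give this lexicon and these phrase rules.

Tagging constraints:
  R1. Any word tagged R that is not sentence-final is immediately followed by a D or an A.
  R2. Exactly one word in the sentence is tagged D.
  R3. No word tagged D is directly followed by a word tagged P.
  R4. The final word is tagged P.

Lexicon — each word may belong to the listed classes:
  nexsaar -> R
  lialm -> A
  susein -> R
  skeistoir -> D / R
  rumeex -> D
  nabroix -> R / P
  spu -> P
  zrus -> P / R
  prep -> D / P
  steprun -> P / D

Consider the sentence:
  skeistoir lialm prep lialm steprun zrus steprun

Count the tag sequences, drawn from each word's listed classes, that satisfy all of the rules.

2

Candidates per position — 1:skeistoir {D,R}; 2:lialm {A}; 3:prep {D,P}; 4:lialm {A}; 5:steprun {P,D}; 6:zrus {P,R}; 7:steprun {P,D}.
There are 32 candidate sequences in total.
The sequences that satisfy every rule: D A P A P P P; R A D A P P P.
Count = 2.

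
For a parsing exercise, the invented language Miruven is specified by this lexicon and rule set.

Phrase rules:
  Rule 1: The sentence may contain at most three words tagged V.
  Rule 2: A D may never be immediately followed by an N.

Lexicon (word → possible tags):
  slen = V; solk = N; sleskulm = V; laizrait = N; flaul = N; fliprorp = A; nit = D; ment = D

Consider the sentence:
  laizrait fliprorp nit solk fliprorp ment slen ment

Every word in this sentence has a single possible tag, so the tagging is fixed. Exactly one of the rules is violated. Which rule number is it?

Fixed tagging: N A D N A D V D.
Rule check: R1 ✓, R2 ✗.
Only rule 2 fails.

2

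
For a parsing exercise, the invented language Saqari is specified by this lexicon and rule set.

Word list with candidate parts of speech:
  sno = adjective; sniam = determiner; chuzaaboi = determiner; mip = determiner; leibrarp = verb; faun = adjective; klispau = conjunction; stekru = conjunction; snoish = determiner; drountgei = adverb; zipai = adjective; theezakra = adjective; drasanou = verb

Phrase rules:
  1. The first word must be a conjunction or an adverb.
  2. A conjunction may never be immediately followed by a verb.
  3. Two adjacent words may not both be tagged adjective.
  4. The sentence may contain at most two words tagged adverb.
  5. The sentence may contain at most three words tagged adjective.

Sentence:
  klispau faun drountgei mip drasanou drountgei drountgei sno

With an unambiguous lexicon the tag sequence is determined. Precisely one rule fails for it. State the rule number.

4

Fixed tagging: conjunction adjective adverb determiner verb adverb adverb adjective.
Applying the rules: R1 ✓, R2 ✓, R3 ✓, R4 ✗, R5 ✓.
Only rule 4 fails.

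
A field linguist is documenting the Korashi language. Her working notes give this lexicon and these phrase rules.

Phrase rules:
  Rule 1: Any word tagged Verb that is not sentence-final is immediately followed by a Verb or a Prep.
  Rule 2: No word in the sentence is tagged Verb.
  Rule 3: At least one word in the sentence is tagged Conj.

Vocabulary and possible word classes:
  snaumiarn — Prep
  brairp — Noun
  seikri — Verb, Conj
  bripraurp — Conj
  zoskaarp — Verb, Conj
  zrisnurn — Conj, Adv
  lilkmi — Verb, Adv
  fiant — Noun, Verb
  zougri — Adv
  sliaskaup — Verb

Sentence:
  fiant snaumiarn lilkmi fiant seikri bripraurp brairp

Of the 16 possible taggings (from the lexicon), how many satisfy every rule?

Candidates per position — 1:fiant {Noun,Verb}; 2:snaumiarn {Prep}; 3:lilkmi {Verb,Adv}; 4:fiant {Noun,Verb}; 5:seikri {Verb,Conj}; 6:bripraurp {Conj}; 7:brairp {Noun}.
There are 16 candidate sequences in total.
The sequences that satisfy every rule: Noun Prep Adv Noun Conj Conj Noun.
Count = 1.

1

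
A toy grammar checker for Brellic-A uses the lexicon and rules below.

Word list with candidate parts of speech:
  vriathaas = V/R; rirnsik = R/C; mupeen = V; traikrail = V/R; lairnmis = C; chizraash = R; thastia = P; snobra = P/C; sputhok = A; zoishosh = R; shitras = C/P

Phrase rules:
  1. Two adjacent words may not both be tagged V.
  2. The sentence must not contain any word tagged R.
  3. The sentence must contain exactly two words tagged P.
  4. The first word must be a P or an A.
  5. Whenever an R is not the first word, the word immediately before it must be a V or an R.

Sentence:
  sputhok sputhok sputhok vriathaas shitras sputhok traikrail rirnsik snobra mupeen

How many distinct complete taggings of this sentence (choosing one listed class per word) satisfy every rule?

Candidates per position — 1:sputhok {A}; 2:sputhok {A}; 3:sputhok {A}; 4:vriathaas {V,R}; 5:shitras {C,P}; 6:sputhok {A}; 7:traikrail {V,R}; 8:rirnsik {R,C}; 9:snobra {P,C}; 10:mupeen {V}.
There are 32 candidate sequences in total.
The sequences that satisfy every rule: A A A V P A V C P V.
Count = 1.

1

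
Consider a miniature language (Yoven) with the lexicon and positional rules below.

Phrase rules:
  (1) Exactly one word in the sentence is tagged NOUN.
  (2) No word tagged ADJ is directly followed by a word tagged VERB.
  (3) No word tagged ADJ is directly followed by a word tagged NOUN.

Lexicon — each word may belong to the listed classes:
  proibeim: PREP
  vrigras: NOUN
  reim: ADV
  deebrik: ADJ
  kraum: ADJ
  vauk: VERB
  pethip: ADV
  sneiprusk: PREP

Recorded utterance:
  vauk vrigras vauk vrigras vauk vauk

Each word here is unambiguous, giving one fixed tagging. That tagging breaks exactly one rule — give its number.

Fixed tagging: VERB NOUN VERB NOUN VERB VERB.
Rule check: R1 fail, R2 pass, R3 pass.
Only rule 1 fails.

1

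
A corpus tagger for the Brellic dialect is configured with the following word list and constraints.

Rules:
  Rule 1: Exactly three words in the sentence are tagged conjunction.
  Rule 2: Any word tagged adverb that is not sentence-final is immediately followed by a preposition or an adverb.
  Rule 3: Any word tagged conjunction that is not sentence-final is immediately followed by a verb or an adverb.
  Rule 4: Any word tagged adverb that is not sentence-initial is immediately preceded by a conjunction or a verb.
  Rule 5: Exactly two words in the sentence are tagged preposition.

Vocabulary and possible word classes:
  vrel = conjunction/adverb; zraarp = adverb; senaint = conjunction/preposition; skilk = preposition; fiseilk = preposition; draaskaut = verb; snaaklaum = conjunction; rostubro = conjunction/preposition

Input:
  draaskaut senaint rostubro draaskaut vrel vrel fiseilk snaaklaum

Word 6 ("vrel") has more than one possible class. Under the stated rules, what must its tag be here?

Candidates per position — 1:draaskaut {verb}; 2:senaint {conjunction,preposition}; 3:rostubro {conjunction,preposition}; 4:draaskaut {verb}; 5:vrel {conjunction,adverb}; 6:vrel {conjunction,adverb}; 7:fiseilk {preposition}; 8:snaaklaum {conjunction}.
If word 2 were conjunction, no tagging could satisfy rule 3; so word 2 is preposition.
If word 3 were preposition, no tagging could satisfy rule 5; so word 3 is conjunction.
If word 6 were conjunction, no tagging could satisfy rule 3; so word 6 is adverb.
If word 5 were adverb, no tagging could satisfy rule 1; so word 5 is conjunction.
The only consistent sequence is: verb preposition conjunction verb conjunction adverb preposition conjunction.
Verifying each rule — rule 1 ok; rule 2 ok; rule 3 ok; rule 4 ok; rule 5 ok.

adverb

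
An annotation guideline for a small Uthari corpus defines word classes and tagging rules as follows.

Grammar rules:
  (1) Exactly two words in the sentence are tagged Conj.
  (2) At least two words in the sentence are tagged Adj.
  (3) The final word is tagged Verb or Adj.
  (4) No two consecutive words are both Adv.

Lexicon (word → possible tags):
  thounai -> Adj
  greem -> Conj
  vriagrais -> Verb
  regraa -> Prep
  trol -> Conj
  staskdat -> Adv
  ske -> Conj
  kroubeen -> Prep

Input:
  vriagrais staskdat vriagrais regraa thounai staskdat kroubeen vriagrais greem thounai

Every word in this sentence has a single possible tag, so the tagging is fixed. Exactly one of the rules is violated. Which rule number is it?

1

Fixed tagging: Verb Adv Verb Prep Adj Adv Prep Verb Conj Adj.
Applying the rules: R1 violated, R2 holds, R3 holds, R4 holds.
Only rule 1 fails.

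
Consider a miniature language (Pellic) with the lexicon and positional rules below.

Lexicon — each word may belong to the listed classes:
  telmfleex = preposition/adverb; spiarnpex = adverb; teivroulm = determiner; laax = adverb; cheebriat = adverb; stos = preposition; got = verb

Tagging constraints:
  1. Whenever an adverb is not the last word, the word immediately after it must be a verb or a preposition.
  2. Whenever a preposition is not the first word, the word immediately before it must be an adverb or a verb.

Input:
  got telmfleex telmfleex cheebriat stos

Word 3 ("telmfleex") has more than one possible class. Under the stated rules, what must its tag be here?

Candidates per position — 1:got {verb}; 2:telmfleex {preposition,adverb}; 3:telmfleex {preposition,adverb}; 4:cheebriat {adverb}; 5:stos {preposition}.
If word 3 were adverb, no tagging could satisfy rule 1; so word 3 is preposition.
If word 2 were preposition, no tagging could satisfy rule 2; so word 2 is adverb.
So the tagging must be: verb adverb preposition adverb preposition.
Checking: rule 1 ok; rule 2 ok.

preposition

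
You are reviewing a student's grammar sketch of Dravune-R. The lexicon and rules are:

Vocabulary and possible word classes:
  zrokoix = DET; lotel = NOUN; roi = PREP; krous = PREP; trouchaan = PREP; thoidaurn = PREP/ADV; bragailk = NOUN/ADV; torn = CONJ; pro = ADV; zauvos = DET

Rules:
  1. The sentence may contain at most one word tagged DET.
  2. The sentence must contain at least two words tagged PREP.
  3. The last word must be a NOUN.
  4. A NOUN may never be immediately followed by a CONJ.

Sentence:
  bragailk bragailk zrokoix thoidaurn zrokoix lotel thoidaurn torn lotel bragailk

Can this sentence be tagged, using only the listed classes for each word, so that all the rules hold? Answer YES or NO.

Candidates per position — 1:bragailk {NOUN,ADV}; 2:bragailk {NOUN,ADV}; 3:zrokoix {DET}; 4:thoidaurn {PREP,ADV}; 5:zrokoix {DET}; 6:lotel {NOUN}; 7:thoidaurn {PREP,ADV}; 8:torn {CONJ}; 9:lotel {NOUN}; 10:bragailk {NOUN,ADV}.
Rule 1 cannot be satisfied by any choice of tags from the lexicon.
So there is no consistent tagging.

NO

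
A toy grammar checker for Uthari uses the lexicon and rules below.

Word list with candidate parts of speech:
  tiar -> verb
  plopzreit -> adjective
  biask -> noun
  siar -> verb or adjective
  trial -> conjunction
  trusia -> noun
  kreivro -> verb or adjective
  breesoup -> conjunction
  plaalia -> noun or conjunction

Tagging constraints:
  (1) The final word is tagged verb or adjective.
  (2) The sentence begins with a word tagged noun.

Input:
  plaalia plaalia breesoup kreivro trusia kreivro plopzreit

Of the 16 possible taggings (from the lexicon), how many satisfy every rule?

8

Candidates per position — 1:plaalia {noun,conjunction}; 2:plaalia {noun,conjunction}; 3:breesoup {conjunction}; 4:kreivro {verb,adjective}; 5:trusia {noun}; 6:kreivro {verb,adjective}; 7:plopzreit {adjective}.
There are 16 candidate sequences in total.
Checking each against the rules leaves 8 sequences.
Count = 8.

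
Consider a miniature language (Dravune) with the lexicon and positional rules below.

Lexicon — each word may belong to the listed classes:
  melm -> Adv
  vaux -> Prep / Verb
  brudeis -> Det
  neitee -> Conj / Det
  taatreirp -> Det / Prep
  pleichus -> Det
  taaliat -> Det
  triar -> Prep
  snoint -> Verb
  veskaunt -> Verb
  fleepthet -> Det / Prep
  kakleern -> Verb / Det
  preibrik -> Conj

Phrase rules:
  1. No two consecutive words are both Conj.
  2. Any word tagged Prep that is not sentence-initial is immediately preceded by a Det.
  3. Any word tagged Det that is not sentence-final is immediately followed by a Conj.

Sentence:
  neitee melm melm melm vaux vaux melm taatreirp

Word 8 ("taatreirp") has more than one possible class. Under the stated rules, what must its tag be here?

Candidates per position — 1:neitee {Conj,Det}; 2:melm {Adv}; 3:melm {Adv}; 4:melm {Adv}; 5:vaux {Prep,Verb}; 6:vaux {Prep,Verb}; 7:melm {Adv}; 8:taatreirp {Det,Prep}.
Word 1 cannot be Det — rule 3 would then fail for every completion. It is Conj.
Word 5 cannot be Prep — rule 2 would then fail for every completion. It is Verb.
Word 6 cannot be Prep — rule 2 would then fail for every completion. It is Verb.
Word 8 cannot be Prep — rule 2 would then fail for every completion. It is Det.
The only consistent sequence is: Conj Adv Adv Adv Verb Verb Adv Det.
Rule-by-rule: rule 1 ok; rule 2 ok; rule 3 ok.

Det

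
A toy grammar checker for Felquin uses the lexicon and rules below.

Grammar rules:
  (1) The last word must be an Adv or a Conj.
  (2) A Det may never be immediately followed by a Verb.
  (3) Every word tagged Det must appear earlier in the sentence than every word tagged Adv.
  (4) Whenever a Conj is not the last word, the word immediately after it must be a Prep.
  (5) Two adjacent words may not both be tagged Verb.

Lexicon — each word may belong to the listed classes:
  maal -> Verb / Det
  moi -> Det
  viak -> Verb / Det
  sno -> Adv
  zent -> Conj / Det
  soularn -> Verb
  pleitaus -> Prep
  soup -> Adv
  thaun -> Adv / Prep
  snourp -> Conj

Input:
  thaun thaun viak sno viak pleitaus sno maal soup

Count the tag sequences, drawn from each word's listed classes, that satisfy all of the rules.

5

Candidates per position — 1:thaun {Adv,Prep}; 2:thaun {Adv,Prep}; 3:viak {Verb,Det}; 4:sno {Adv}; 5:viak {Verb,Det}; 6:pleitaus {Prep}; 7:sno {Adv}; 8:maal {Verb,Det}; 9:soup {Adv}.
There are 32 candidate sequences in total.
The sequences that satisfy every rule: Adv Adv Verb Adv Verb Prep Adv Verb Adv; Adv Prep Verb Adv Verb Prep Adv Verb Adv; Prep Adv Verb Adv Verb Prep Adv Verb Adv; Prep Prep Verb Adv Verb Prep Adv Verb Adv; Prep Prep Det Adv Verb Prep Adv Verb Adv.
Count = 5.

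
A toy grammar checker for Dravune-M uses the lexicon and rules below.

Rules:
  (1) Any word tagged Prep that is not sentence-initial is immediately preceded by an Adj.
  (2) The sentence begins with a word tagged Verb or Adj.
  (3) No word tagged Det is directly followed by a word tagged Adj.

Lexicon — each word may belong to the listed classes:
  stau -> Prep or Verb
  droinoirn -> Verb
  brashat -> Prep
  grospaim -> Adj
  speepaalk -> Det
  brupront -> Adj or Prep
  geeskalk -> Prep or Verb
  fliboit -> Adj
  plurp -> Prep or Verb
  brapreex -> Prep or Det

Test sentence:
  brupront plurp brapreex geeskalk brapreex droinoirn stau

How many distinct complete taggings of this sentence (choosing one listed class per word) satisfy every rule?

2

Candidates per position — 1:brupront {Adj,Prep}; 2:plurp {Prep,Verb}; 3:brapreex {Prep,Det}; 4:geeskalk {Prep,Verb}; 5:brapreex {Prep,Det}; 6:droinoirn {Verb}; 7:stau {Prep,Verb}.
There are 64 candidate sequences in total.
The sequences that satisfy every rule: Adj Prep Det Verb Det Verb Verb; Adj Verb Det Verb Det Verb Verb.
Count = 2.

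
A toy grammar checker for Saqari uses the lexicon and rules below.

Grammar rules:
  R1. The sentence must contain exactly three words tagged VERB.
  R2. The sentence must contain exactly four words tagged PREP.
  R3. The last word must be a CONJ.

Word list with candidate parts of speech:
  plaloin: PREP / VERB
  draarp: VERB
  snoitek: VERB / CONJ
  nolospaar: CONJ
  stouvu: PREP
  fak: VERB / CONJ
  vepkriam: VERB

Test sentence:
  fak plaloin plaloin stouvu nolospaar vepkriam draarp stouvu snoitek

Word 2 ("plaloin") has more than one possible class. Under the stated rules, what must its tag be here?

PREP

Candidates per position — 1:fak {VERB,CONJ}; 2:plaloin {PREP,VERB}; 3:plaloin {PREP,VERB}; 4:stouvu {PREP}; 5:nolospaar {CONJ}; 6:vepkriam {VERB}; 7:draarp {VERB}; 8:stouvu {PREP}; 9:snoitek {VERB,CONJ}.
If word 2 were VERB, no tagging could satisfy rule 2; so word 2 is PREP.
If word 3 were VERB, no tagging could satisfy rule 2; so word 3 is PREP.
If word 9 were VERB, no tagging could satisfy rule 3; so word 9 is CONJ.
If word 1 were CONJ, no tagging could satisfy rule 1; so word 1 is VERB.
That leaves exactly one tagging: VERB PREP PREP PREP CONJ VERB VERB PREP CONJ.
Rule-by-rule: rule 1 ok; rule 2 ok; rule 3 ok.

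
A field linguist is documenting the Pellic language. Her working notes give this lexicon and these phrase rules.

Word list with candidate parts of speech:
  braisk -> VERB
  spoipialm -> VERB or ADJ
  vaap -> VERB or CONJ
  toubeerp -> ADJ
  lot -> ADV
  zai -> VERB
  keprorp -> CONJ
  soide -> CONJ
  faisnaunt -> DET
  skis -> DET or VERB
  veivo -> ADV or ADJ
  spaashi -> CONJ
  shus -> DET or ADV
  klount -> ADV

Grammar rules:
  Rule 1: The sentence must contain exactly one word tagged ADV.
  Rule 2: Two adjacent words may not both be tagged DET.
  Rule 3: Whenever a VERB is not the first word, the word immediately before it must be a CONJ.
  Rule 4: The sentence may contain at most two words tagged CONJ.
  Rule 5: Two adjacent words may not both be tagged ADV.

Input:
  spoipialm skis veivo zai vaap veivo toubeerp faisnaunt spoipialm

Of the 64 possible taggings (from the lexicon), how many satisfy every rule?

0

Candidates per position — 1:spoipialm {VERB,ADJ}; 2:skis {DET,VERB}; 3:veivo {ADV,ADJ}; 4:zai {VERB}; 5:vaap {VERB,CONJ}; 6:veivo {ADV,ADJ}; 7:toubeerp {ADJ}; 8:faisnaunt {DET}; 9:spoipialm {VERB,ADJ}.
There are 64 candidate sequences in total.
Rule 3 cannot be satisfied by any choice of tags from the lexicon.
So there is no consistent tagging.
Count = 0.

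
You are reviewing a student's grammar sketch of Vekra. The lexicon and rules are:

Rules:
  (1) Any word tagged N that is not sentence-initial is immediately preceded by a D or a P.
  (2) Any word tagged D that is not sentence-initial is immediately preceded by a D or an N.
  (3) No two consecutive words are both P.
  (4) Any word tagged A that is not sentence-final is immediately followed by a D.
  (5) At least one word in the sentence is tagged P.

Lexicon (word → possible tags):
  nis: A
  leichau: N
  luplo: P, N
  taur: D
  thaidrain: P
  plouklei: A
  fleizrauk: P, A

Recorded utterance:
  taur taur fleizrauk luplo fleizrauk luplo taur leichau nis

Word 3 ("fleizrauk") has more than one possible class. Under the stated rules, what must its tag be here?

P

Candidates per position — 1:taur {D}; 2:taur {D}; 3:fleizrauk {P,A}; 4:luplo {P,N}; 5:fleizrauk {P,A}; 6:luplo {P,N}; 7:taur {D}; 8:leichau {N}; 9:nis {A}.
At position 3, choosing A makes rule 4 impossible to satisfy; hence P.
At position 4, choosing P makes rule 3 impossible to satisfy; hence N.
At position 5, choosing A makes rule 4 impossible to satisfy; hence P.
At position 6, choosing P makes rule 2 impossible to satisfy; hence N.
The unique satisfying tagging is: D D P N P N D N A.
Checking: rule 1 satisfied; rule 2 satisfied; rule 3 satisfied; rule 4 satisfied; rule 5 satisfied.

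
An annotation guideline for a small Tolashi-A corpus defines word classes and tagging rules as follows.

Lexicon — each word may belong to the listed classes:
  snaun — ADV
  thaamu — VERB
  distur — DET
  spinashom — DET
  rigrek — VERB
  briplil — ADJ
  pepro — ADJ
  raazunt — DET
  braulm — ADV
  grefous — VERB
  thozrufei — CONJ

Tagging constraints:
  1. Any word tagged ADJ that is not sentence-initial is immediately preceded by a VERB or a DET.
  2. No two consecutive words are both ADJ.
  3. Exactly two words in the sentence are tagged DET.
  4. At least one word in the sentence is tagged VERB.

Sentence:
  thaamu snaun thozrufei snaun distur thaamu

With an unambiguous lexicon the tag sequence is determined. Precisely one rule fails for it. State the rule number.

Fixed tagging: VERB ADV CONJ ADV DET VERB.
Rule check: R1 ✓, R2 ✓, R3 ✗, R4 ✓.
Only rule 3 fails.

3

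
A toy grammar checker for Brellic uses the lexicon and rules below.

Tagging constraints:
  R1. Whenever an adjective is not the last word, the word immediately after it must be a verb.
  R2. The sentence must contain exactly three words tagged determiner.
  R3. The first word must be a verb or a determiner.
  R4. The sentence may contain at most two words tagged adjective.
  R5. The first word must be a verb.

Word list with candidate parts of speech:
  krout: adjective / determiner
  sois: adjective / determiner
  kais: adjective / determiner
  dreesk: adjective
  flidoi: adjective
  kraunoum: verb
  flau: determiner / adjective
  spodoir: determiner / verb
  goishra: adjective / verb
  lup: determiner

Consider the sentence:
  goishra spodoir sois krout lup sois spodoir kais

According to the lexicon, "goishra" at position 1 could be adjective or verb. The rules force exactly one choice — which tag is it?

verb

Candidates per position — 1:goishra {adjective,verb}; 2:spodoir {determiner,verb}; 3:sois {adjective,determiner}; 4:krout {adjective,determiner}; 5:lup {determiner}; 6:sois {adjective,determiner}; 7:spodoir {determiner,verb}; 8:kais {adjective,determiner}.
At position 1, choosing adjective makes rule 3 impossible to satisfy; hence verb.
At position 3, choosing adjective makes rule 1 impossible to satisfy; hence determiner.
At position 4, choosing adjective makes rule 1 impossible to satisfy; hence determiner.
At position 6, choosing determiner makes rule 2 impossible to satisfy; hence adjective.
At position 7, choosing determiner makes rule 1 impossible to satisfy; hence verb.
At position 8, choosing determiner makes rule 2 impossible to satisfy; hence adjective.
At position 2, choosing determiner makes rule 2 impossible to satisfy; hence verb.
That leaves exactly one tagging: verb verb determiner determiner determiner adjective verb adjective.
Checking: rule 1 ✓; rule 2 ✓; rule 3 ✓; rule 4 ✓; rule 5 ✓.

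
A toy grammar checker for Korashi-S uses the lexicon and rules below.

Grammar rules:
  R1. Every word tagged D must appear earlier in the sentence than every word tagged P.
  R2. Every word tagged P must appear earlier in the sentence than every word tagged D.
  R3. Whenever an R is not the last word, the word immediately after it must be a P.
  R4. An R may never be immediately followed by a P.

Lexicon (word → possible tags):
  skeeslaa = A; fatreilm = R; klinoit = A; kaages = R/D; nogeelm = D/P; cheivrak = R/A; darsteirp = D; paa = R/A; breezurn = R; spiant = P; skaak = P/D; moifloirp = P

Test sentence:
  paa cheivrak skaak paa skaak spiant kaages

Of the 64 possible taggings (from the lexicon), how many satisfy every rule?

Candidates per position — 1:paa {R,A}; 2:cheivrak {R,A}; 3:skaak {P,D}; 4:paa {R,A}; 5:skaak {P,D}; 6:spiant {P}; 7:kaages {R,D}.
There are 64 candidate sequences in total.
The sequences that satisfy every rule: A A P A P P R.
Count = 1.

1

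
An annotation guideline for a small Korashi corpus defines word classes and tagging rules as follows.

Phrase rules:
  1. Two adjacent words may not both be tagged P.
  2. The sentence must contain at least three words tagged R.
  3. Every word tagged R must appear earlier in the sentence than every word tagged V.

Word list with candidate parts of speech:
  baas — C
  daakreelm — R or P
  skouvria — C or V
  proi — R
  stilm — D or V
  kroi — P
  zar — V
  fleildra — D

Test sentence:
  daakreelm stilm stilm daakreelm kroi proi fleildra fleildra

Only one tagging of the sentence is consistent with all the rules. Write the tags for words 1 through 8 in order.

Candidates per position — 1:daakreelm {R,P}; 2:stilm {D,V}; 3:stilm {D,V}; 4:daakreelm {R,P}; 5:kroi {P}; 6:proi {R}; 7:fleildra {D}; 8:fleildra {D}.
If word 1 were P, no tagging could satisfy rule 2; so word 1 is R.
If word 2 were V, no tagging could satisfy rule 3; so word 2 is D.
If word 3 were V, no tagging could satisfy rule 3; so word 3 is D.
If word 4 were P, no tagging could satisfy rule 1; so word 4 is R.
So the tagging must be: R D D R P R D D.
Rule-by-rule: rule 1 ok; rule 2 ok; rule 3 ok.

R D D R P R D D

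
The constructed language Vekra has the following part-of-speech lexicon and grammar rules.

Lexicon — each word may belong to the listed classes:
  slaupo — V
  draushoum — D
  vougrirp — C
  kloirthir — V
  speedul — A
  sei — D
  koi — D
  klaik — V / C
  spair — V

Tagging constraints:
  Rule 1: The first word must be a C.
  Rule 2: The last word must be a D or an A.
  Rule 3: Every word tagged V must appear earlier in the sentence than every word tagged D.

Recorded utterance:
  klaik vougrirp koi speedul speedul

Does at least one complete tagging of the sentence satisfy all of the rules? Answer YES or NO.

YES

Candidates per position — 1:klaik {V,C}; 2:vougrirp {C}; 3:koi {D}; 4:speedul {A}; 5:speedul {A}.
One satisfying assignment: C C D A A.
Verifying each rule — rule 1 ok; rule 2 ok; rule 3 ok.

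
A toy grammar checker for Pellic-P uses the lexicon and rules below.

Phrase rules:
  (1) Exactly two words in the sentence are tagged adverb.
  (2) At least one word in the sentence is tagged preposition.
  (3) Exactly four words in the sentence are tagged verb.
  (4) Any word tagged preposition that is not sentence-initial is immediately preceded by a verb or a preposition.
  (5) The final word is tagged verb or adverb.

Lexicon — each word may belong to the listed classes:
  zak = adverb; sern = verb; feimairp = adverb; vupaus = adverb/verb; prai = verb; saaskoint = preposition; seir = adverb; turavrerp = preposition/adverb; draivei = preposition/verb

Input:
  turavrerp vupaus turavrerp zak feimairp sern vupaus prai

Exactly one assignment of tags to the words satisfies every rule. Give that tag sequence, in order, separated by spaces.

preposition verb preposition adverb adverb verb verb verb

Candidates per position — 1:turavrerp {preposition,adverb}; 2:vupaus {adverb,verb}; 3:turavrerp {preposition,adverb}; 4:zak {adverb}; 5:feimairp {adverb}; 6:sern {verb}; 7:vupaus {adverb,verb}; 8:prai {verb}.
Word 1 cannot be adverb — rule 1 would then fail for every completion. It is preposition.
Word 2 cannot be adverb — rule 1 would then fail for every completion. It is verb.
Word 3 cannot be adverb — rule 1 would then fail for every completion. It is preposition.
Word 7 cannot be adverb — rule 1 would then fail for every completion. It is verb.
So the tagging must be: preposition verb preposition adverb adverb verb verb verb.
Checking: rule 1 ok; rule 2 ok; rule 3 ok; rule 4 ok; rule 5 ok.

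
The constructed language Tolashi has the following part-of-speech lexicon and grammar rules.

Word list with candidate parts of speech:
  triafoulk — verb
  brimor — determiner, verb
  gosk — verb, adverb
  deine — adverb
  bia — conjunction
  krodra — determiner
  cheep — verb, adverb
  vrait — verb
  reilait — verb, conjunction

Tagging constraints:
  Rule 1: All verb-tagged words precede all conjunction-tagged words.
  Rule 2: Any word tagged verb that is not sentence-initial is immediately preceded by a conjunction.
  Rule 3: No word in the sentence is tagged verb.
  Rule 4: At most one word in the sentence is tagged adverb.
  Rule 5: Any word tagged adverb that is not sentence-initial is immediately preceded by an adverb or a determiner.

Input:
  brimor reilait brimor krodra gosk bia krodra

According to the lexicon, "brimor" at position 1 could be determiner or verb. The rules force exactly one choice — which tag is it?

determiner

Candidates per position — 1:brimor {determiner,verb}; 2:reilait {verb,conjunction}; 3:brimor {determiner,verb}; 4:krodra {determiner}; 5:gosk {verb,adverb}; 6:bia {conjunction}; 7:krodra {determiner}.
Position 1: verb is ruled out by rule 3; that leaves determiner.
Position 2: verb is ruled out by rule 2; that leaves conjunction.
Position 3: verb is ruled out by rule 1; that leaves determiner.
Position 5: verb is ruled out by rule 1; that leaves adverb.
That leaves exactly one tagging: determiner conjunction determiner determiner adverb conjunction determiner.
Check: rule 1 ok; rule 2 ok; rule 3 ok; rule 4 ok; rule 5 ok.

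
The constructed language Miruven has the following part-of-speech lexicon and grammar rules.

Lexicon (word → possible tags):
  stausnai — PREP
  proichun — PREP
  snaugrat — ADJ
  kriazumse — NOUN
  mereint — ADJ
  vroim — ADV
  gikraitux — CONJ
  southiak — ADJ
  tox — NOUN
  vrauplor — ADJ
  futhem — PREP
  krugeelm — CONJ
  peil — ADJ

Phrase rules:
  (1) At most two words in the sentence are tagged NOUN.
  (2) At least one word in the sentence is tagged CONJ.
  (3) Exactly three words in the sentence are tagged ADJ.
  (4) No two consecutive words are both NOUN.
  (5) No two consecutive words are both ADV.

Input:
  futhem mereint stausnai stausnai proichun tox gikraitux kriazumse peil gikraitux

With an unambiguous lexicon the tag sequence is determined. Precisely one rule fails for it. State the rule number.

Fixed tagging: PREP ADJ PREP PREP PREP NOUN CONJ NOUN ADJ CONJ.
Checking each rule: R1 ok, R2 ok, R3 fails, R4 ok, R5 ok.
Only rule 3 fails.

3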